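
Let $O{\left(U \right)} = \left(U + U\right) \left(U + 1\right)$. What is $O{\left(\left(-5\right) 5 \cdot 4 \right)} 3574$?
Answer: $70765200$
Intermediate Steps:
$O{\left(U \right)} = 2 U \left(1 + U\right)$
$O{\left(\left(-5\right) 5 \cdot 4 \right)} 3574 = 2 \left(-5\right) 5 \cdot 4 \left(1 + \left(-5\right) 5 \cdot 4\right) 3574 = 2 \left(\left(-25\right) 4\right) \left(1 - 100\right) 3574 = 2 \left(-100\right) \left(1 - 100\right) 3574 = 2 \left(-100\right) \left(-99\right) 3574 = 19800 \cdot 3574 = 70765200$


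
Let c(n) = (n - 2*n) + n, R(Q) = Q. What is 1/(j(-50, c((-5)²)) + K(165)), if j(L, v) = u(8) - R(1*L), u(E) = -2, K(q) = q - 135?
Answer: 1/78 ≈ 0.012821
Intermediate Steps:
K(q) = -135 + q
c(n) = 0 (c(n) = -n + n = 0)
j(L, v) = -2 - L
1/(j(-50, c((-5)²)) + K(165)) = 1/((-2 - 1*(-50)) + (-135 + 165)) = 1/((-2 + 50) + 30) = 1/(48 + 30) = 1/78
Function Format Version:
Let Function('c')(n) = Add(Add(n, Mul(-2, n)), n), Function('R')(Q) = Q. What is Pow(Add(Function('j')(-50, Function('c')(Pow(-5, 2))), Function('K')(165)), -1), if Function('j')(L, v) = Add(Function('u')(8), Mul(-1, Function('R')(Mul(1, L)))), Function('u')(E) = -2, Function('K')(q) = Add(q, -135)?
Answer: Rational(1, 78) ≈ 0.012821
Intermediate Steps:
Function('K')(q) = Add(-135, q)
Function('c')(n) = 0 (Function('c')(n) = Add(Mul(-1, n), n) = 0)
Function('j')(L, v) = Add(-2, Mul(-1, L)) (Function('j')(L, v) = Add(-2, Mul(-1, Mul(1, L))) = Add(-2, Mul(-1, L)))
Pow(Add(Function('j')(-50, Function('c')(Pow(-5, 2))), Function('K')(165)), -1) = Pow(Add(Add(-2, Mul(-1, -50)), Add(-135, 165)), -1) = Pow(Add(Add(-2, 50), 30), -1) = Pow(Add(48, 30), -1) = Pow(78, -1) = Rational(1, 78)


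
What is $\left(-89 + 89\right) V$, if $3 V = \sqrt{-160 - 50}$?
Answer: $0$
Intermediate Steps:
$V = \frac{i \sqrt{210}}{3}$ ($V = \frac{\sqrt{-160 - 50}}{3} = \frac{\sqrt{-210}}{3} = \frac{i \sqrt{210}}{3} \approx 4.8305 i$)
$\left(-89 + 89\right) V = \left(-89 + 89\right) \frac{i \sqrt{210}}{3} = 0 \frac{i \sqrt{210}}{3} = 0$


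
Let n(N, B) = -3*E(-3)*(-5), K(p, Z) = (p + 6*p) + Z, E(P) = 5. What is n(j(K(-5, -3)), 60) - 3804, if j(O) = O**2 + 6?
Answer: -3729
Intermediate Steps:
K(p, Z) = Z + 7*p (K(p, Z) = 7*p + Z = Z + 7*p)
j(O) = 6 + O**2
n(N, B) = 75 (n(N, B) = -3*5*(-5) = -15*(-5) = 75)
n(j(K(-5, -3)), 60) - 3804 = 75 - 3804 = -3729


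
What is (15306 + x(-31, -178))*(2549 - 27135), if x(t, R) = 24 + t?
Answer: -376141214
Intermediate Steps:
(15306 + x(-31, -178))*(2549 - 27135) = (15306 + (24 - 31))*(2549 - 27135) = (15306 - 7)*(-24586) = 15299*(-24586) = -376141214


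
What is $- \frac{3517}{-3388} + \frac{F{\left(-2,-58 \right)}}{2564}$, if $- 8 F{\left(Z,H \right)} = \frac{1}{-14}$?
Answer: $\frac{36070473}{34747328} \approx 1.0381$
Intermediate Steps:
$F{\left(Z,H \right)} = \frac{1}{112}$ ($F{\left(Z,H \right)} = - \frac{1}{8 \left(-14\right)} = \left(- \frac{1}{8}\right) \left(- \frac{1}{14}\right) = \frac{1}{112}$)
$- \frac{3517}{-3388} + \frac{F{\left(-2,-58 \right)}}{2564} = - \frac{3517}{-3388} + \frac{1}{112 \cdot 2564} = \left(-3517\right) \left(- \frac{1}{3388}\right) + \frac{1}{112} \cdot \frac{1}{2564} = \frac{3517}{3388} + \frac{1}{287168} = \frac{36070473}{34747328}$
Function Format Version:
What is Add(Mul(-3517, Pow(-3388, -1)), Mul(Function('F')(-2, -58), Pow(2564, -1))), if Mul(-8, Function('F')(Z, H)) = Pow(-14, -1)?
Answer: Rational(36070473, 34747328) ≈ 1.0381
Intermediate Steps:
Function('F')(Z, H) = Rational(1, 112) (Function('F')(Z, H) = Mul(Rational(-1, 8), Pow(-14, -1)) = Mul(Rational(-1, 8), Rational(-1, 14)) = Rational(1, 112))
Add(Mul(-3517, Pow(-3388, -1)), Mul(Function('F')(-2, -58), Pow(2564, -1))) = Add(Mul(-3517, Pow(-3388, -1)), Mul(Rational(1, 112), Pow(2564, -1))) = Add(Mul(-3517, Rational(-1, 3388)), Mul(Rational(1, 112), Rational(1, 2564))) = Add(Rational(3517, 3388), Rational(1, 287168)) = Rational(36070473, 34747328)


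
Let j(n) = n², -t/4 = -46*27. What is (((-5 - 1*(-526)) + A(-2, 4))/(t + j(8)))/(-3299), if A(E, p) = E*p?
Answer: -513/16600568 ≈ -3.0903e-5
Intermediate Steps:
t = 4968 (t = -(-184)*27 = -4*(-1242) = 4968)
(((-5 - 1*(-526)) + A(-2, 4))/(t + j(8)))/(-3299) = (((-5 - 1*(-526)) - 2*4)/(4968 + 8²))/(-3299) = (((-5 + 526) - 8)/(4968 + 64))*(-1/3299) = ((521 - 8)/5032)*(-1/3299) = (513*(1/5032))*(-1/3299) = (513/5032)*(-1/3299) = -513/16600568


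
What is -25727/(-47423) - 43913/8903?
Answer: -1853438718/422206969 ≈ -4.3899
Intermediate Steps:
-25727/(-47423) - 43913/8903 = -25727*(-1/47423) - 43913*1/8903 = 25727/47423 - 43913/8903 = -1853438718/422206969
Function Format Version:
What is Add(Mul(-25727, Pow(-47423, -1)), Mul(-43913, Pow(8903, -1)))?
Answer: Rational(-1853438718, 422206969) ≈ -4.3899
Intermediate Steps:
Add(Mul(-25727, Pow(-47423, -1)), Mul(-43913, Pow(8903, -1))) = Add(Mul(-25727, Rational(-1, 47423)), Mul(-43913, Rational(1, 8903))) = Add(Rational(25727, 47423), Rational(-43913, 8903)) = Rational(-1853438718, 422206969)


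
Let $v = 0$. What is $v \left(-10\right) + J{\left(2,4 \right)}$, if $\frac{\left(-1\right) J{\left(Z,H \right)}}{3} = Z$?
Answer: $-6$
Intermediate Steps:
$J{\left(Z,H \right)} = - 3 Z$
$v \left(-10\right) + J{\left(2,4 \right)} = 0 \left(-10\right) - 6 = 0 - 6 = -6$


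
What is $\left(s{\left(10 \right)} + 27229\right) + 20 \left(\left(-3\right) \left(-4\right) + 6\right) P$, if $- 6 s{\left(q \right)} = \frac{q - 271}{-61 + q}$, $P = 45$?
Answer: $\frac{1476557}{34} \approx 43428.0$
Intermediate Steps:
$s{\left(q \right)} = - \frac{-271 + q}{6 \left(-61 + q\right)}$ ($s{\left(q \right)} = - \frac{\left(q - 271\right) \frac{1}{-61 + q}}{6} = - \frac{\left(-271 + q\right) \frac{1}{-61 + q}}{6} = - \frac{\frac{1}{-61 + q} \left(-271 + q\right)}{6} = - \frac{-271 + q}{6 \left(-61 + q\right)}$)
$\left(s{\left(10 \right)} + 27229\right) + 20 \left(\left(-3\right) \left(-4\right) + 6\right) P = \left(\frac{271 - 10}{6 \left(-61 + 10\right)} + 27229\right) + 20 \left(\left(-3\right) \left(-4\right) + 6\right) 45 = \left(\frac{271 - 10}{6 \left(-51\right)} + 27229\right) + 20 \left(12 + 6\right) 45 = \left(\frac{1}{6} \left(- \frac{1}{51}\right) 261 + 27229\right) + 20 \cdot 18 \cdot 45 = \left(- \frac{29}{34} + 27229\right) + 360 \cdot 45 = \frac{925757}{34} + 16200 = \frac{1476557}{34}$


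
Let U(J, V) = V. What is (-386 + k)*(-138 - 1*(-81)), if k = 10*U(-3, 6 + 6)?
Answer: 15162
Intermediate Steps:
k = 120 (k = 10*(6 + 6) = 10*12 = 120)
(-386 + k)*(-138 - 1*(-81)) = (-386 + 120)*(-138 - 1*(-81)) = -266*(-138 + 81) = -266*(-57) = 15162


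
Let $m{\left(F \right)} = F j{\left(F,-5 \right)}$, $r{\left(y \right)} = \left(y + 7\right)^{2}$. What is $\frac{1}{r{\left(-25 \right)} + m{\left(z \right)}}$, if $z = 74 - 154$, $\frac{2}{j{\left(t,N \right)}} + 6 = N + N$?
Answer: $\frac{1}{334} \approx 0.002994$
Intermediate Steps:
$j{\left(t,N \right)} = \frac{2}{-6 + 2 N}$ ($j{\left(t,N \right)} = \frac{2}{-6 + \left(N + N\right)} = \frac{2}{-6 + 2 N}$)
$r{\left(y \right)} = \left(7 + y\right)^{2}$
$z = -80$ ($z = 74 - 154 = -80$)
$m{\left(F \right)} = - \frac{F}{8}$ ($m{\left(F \right)} = \frac{F}{-3 - 5} = \frac{F}{-8} = F \left(- \frac{1}{8}\right) = - \frac{F}{8}$)
$\frac{1}{r{\left(-25 \right)} + m{\left(z \right)}} = \frac{1}{\left(7 - 25\right)^{2} - -10} = \frac{1}{\left(-18\right)^{2} + 10} = \frac{1}{324 + 10} = \frac{1}{334}$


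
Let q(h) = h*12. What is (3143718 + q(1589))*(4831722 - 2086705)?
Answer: 8681901337362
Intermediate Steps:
q(h) = 12*h
(3143718 + q(1589))*(4831722 - 2086705) = (3143718 + 12*1589)*(4831722 - 2086705) = (3143718 + 19068)*2745017 = 3162786*2745017 = 8681901337362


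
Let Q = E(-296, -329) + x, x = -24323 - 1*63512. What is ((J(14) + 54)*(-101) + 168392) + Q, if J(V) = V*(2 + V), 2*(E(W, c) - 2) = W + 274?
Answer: 52470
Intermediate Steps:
E(W, c) = 139 + W/2 (E(W, c) = 2 + (W + 274)/2 = 2 + (274 + W)/2 = 2 + (137 + W/2) = 139 + W/2)
x = -87835 (x = -24323 - 63512 = -87835)
Q = -87844 (Q = (139 + (1/2)*(-296)) - 87835 = (139 - 148) - 87835 = -9 - 87835 = -87844)
((J(14) + 54)*(-101) + 168392) + Q = ((14*(2 + 14) + 54)*(-101) + 168392) - 87844 = ((14*16 + 54)*(-101) + 168392) - 87844 = ((224 + 54)*(-101) + 168392) - 87844 = (278*(-101) + 168392) - 87844 = (-28078 + 168392) - 87844 = 140314 - 87844 = 52470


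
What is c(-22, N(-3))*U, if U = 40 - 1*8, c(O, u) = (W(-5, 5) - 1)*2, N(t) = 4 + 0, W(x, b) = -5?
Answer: -384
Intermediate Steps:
N(t) = 4
c(O, u) = -12 (c(O, u) = (-5 - 1)*2 = -6*2 = -12)
U = 32 (U = 40 - 8 = 32)
c(-22, N(-3))*U = -12*32 = -384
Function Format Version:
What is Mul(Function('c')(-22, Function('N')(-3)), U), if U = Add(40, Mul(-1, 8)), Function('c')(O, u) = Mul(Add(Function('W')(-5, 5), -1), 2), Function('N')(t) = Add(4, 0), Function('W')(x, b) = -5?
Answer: -384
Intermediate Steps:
Function('N')(t) = 4
Function('c')(O, u) = -12 (Function('c')(O, u) = Mul(Add(-5, -1), 2) = Mul(-6, 2) = -12)
U = 32 (U = Add(40, -8) = 32)
Mul(Function('c')(-22, Function('N')(-3)), U) = Mul(-12, 32) = -384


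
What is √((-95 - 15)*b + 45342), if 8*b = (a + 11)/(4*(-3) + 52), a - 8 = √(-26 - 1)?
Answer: √(2901470 - 66*I*√3)/8 ≈ 212.92 - 0.0041945*I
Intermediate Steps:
a = 8 + 3*I*√3 (a = 8 + √(-26 - 1) = 8 + √(-27) = 8 + 3*I*√3 ≈ 8.0 + 5.1962*I)
b = 19/320 + 3*I*√3/320 (b = (((8 + 3*I*√3) + 11)/(4*(-3) + 52))/8 = ((19 + 3*I*√3)/(-12 + 52))/8 = ((19 + 3*I*√3)/40)/8 = ((19 + 3*I*√3)*(1/40))/8 = (19/40 + 3*I*√3/40)/8 = 19/320 + 3*I*√3/320 ≈ 0.059375 + 0.016238*I)
√((-95 - 15)*b + 45342) = √((-95 - 15)*(19/320 + 3*I*√3/320) + 45342) = √(-110*(19/320 + 3*I*√3/320) + 45342) = √((-209/32 - 33*I*√3/32) + 45342) = √(1450735/32 - 33*I*√3/32)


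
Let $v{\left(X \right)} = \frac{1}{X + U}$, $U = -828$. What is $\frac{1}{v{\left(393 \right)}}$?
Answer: $-435$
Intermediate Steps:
$v{\left(X \right)} = \frac{1}{-828 + X}$ ($v{\left(X \right)} = \frac{1}{X - 828} = \frac{1}{-828 + X}$)
$\frac{1}{v{\left(393 \right)}} = \frac{1}{\frac{1}{-828 + 393}} = \frac{1}{\frac{1}{-435}} = \frac{1}{- \frac{1}{435}} = -435$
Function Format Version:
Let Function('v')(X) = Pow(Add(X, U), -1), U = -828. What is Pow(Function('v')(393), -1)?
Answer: -435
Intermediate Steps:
Function('v')(X) = Pow(Add(-828, X), -1) (Function('v')(X) = Pow(Add(X, -828), -1) = Pow(Add(-828, X), -1))
Pow(Function('v')(393), -1) = Pow(Pow(Add(-828, 393), -1), -1) = Pow(Pow(-435, -1), -1) = Pow(Rational(-1, 435), -1) = -435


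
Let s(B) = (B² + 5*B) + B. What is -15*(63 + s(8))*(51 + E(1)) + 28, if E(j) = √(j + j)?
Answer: -133847 - 2625*√2 ≈ -1.3756e+5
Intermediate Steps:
s(B) = B² + 6*B
E(j) = √2*√j (E(j) = √(2*j) = √2*√j)
-15*(63 + s(8))*(51 + E(1)) + 28 = -15*(63 + 8*(6 + 8))*(51 + √2*√1) + 28 = -15*(63 + 8*14)*(51 + √2*1) + 28 = -15*(63 + 112)*(51 + √2) + 28 = -2625*(51 + √2) + 28 = -15*(8925 + 175*√2) + 28 = (-133875 - 2625*√2) + 28 = -133847 - 2625*√2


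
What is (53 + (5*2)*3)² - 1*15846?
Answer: -8957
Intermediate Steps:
(53 + (5*2)*3)² - 1*15846 = (53 + 10*3)² - 15846 = (53 + 30)² - 15846 = 83² - 15846 = 6889 - 15846 = -8957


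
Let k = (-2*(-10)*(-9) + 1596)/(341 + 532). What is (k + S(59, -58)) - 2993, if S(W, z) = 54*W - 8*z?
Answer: 191659/291 ≈ 658.62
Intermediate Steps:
S(W, z) = -8*z + 54*W
k = 472/291 (k = (20*(-9) + 1596)/873 = (-180 + 1596)*(1/873) = 1416*(1/873) = 472/291 ≈ 1.6220)
(k + S(59, -58)) - 2993 = (472/291 + (-8*(-58) + 54*59)) - 2993 = (472/291 + (464 + 3186)) - 2993 = (472/291 + 3650) - 2993 = 1062622/291 - 2993 = 191659/291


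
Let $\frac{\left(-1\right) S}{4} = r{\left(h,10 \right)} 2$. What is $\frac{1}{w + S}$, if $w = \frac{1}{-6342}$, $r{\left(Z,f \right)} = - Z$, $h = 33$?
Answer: $\frac{6342}{1674287} \approx 0.0037879$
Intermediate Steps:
$w = - \frac{1}{6342} \approx -0.00015768$
$S = 264$ ($S = - 4 \left(-1\right) 33 \cdot 2 = - 4 \left(\left(-33\right) 2\right) = \left(-4\right) \left(-66\right) = 264$)
$\frac{1}{w + S} = \frac{1}{- \frac{1}{6342} + 264} = \frac{1}{\frac{1674287}{6342}} = \frac{6342}{1674287}$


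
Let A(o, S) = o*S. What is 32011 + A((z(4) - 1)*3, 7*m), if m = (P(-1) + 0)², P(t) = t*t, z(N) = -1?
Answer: 31969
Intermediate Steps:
P(t) = t²
m = 1 (m = ((-1)² + 0)² = (1 + 0)² = 1² = 1)
A(o, S) = S*o
32011 + A((z(4) - 1)*3, 7*m) = 32011 + (7*1)*((-1 - 1)*3) = 32011 + 7*(-2*3) = 32011 + 7*(-6) = 32011 - 42 = 31969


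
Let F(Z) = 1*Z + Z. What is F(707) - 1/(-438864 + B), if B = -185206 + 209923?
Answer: 585603859/414147 ≈ 1414.0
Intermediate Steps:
F(Z) = 2*Z (F(Z) = Z + Z = 2*Z)
B = 24717
F(707) - 1/(-438864 + B) = 2*707 - 1/(-438864 + 24717) = 1414 - 1/(-414147) = 1414 - 1*(-1/414147) = 1414 + 1/414147 = 585603859/414147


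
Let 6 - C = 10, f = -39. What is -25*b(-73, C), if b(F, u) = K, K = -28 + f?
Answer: 1675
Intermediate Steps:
C = -4 (C = 6 - 1*10 = 6 - 10 = -4)
K = -67 (K = -28 - 39 = -67)
b(F, u) = -67
-25*b(-73, C) = -25*(-67) = 1675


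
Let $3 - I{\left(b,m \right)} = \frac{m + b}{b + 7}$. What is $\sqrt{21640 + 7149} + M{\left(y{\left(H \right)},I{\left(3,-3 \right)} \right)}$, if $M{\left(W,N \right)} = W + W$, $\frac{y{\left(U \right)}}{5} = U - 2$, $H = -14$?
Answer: $-160 + \sqrt{28789} \approx 9.6732$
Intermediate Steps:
$y{\left(U \right)} = -10 + 5 U$ ($y{\left(U \right)} = 5 \left(U - 2\right) = 5 \left(-2 + U\right) = -10 + 5 U$)
$I{\left(b,m \right)} = 3 - \frac{b + m}{7 + b}$ ($I{\left(b,m \right)} = 3 - \frac{m + b}{b + 7} = 3 - \frac{b + m}{7 + b}$)
$M{\left(W,N \right)} = 2 W$
$\sqrt{21640 + 7149} + M{\left(y{\left(H \right)},I{\left(3,-3 \right)} \right)} = \sqrt{21640 + 7149} + 2 \left(-10 + 5 \left(-14\right)\right) = \sqrt{28789} + 2 \left(-10 - 70\right) = \sqrt{28789} + 2 \left(-80\right) = \sqrt{28789} - 160 = -160 + \sqrt{28789}$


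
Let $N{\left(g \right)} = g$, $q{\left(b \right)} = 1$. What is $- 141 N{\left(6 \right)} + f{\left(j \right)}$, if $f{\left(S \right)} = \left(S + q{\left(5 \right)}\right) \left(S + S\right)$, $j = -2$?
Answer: $-842$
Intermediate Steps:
$f{\left(S \right)} = 2 S \left(1 + S\right)$ ($f{\left(S \right)} = \left(S + 1\right) \left(S + S\right) = \left(1 + S\right) 2 S = 2 S \left(1 + S\right)$)
$- 141 N{\left(6 \right)} + f{\left(j \right)} = \left(-141\right) 6 + 2 \left(-2\right) \left(1 - 2\right) = -846 + 2 \left(-2\right) \left(-1\right) = -846 + 4 = -842$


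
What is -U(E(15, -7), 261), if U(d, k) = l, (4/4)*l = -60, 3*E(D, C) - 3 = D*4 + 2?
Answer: 60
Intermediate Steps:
E(D, C) = 5/3 + 4*D/3 (E(D, C) = 1 + (D*4 + 2)/3 = 1 + (4*D + 2)/3 = 1 + (2 + 4*D)/3 = 1 + (2/3 + 4*D/3) = 5/3 + 4*D/3)
l = -60
U(d, k) = -60
-U(E(15, -7), 261) = -1*(-60) = 60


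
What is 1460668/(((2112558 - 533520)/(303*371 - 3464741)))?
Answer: -27509203568/8871 ≈ -3.1010e+6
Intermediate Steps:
1460668/(((2112558 - 533520)/(303*371 - 3464741))) = 1460668/((1579038/(112413 - 3464741))) = 1460668/((1579038/(-3352328))) = 1460668/((1579038*(-1/3352328))) = 1460668/(-789519/1676164) = 1460668*(-1676164/789519) = -27509203568/8871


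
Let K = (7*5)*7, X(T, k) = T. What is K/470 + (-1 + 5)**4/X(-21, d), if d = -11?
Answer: -23035/1974 ≈ -11.669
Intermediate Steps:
K = 245 (K = 35*7 = 245)
K/470 + (-1 + 5)**4/X(-21, d) = 245/470 + (-1 + 5)**4/(-21) = 245*(1/470) + 4**4*(-1/21) = 49/94 + 256*(-1/21) = 49/94 - 256/21 = -23035/1974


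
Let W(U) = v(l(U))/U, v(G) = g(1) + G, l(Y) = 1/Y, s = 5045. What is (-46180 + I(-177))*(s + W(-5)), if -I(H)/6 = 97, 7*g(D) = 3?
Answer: -41284626654/175 ≈ -2.3591e+8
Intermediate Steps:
g(D) = 3/7 (g(D) = (⅐)*3 = 3/7)
I(H) = -582 (I(H) = -6*97 = -582)
v(G) = 3/7 + G
W(U) = (3/7 + 1/U)/U
(-46180 + I(-177))*(s + W(-5)) = (-46180 - 582)*(5045 + (⅐)*(7 + 3*(-5))/(-5)²) = -46762*(5045 + (⅐)*(1/25)*(7 - 15)) = -46762*(5045 + (⅐)*(1/25)*(-8)) = -46762*(5045 - 8/175) = -46762*882867/175 = -41284626654/175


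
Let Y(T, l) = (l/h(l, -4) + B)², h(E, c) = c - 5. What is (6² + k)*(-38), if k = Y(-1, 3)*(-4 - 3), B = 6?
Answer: 64562/9 ≈ 7173.6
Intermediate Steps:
h(E, c) = -5 + c
Y(T, l) = (6 - l/9)² (Y(T, l) = (l/(-5 - 4) + 6)² = (l/(-9) + 6)² = (l*(-⅑) + 6)² = (-l/9 + 6)² = (6 - l/9)²)
k = -2023/9 (k = ((-54 + 3)²/81)*(-4 - 3) = ((1/81)*(-51)²)*(-7) = ((1/81)*2601)*(-7) = (289/9)*(-7) = -2023/9 ≈ -224.78)
(6² + k)*(-38) = (6² - 2023/9)*(-38) = (36 - 2023/9)*(-38) = -1699/9*(-38) = 64562/9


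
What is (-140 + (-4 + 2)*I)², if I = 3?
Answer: 21316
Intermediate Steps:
(-140 + (-4 + 2)*I)² = (-140 + (-4 + 2)*3)² = (-140 - 2*3)² = (-140 - 6)² = (-146)² = 21316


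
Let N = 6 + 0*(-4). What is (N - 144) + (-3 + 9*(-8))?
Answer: -213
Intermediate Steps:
N = 6 (N = 6 + 0 = 6)
(N - 144) + (-3 + 9*(-8)) = (6 - 144) + (-3 + 9*(-8)) = -138 + (-3 - 72) = -138 - 75 = -213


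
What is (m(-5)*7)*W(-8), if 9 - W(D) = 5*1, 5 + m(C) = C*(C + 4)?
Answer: 0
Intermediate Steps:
m(C) = -5 + C*(4 + C) (m(C) = -5 + C*(C + 4) = -5 + C*(4 + C))
W(D) = 4 (W(D) = 9 - 5 = 4)
(m(-5)*7)*W(-8) = ((-5 + (-5)² + 4*(-5))*7)*4 = ((-5 + 25 - 20)*7)*4 = (0*7)*4 = 0*4 = 0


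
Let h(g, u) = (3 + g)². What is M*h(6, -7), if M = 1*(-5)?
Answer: -405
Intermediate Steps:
M = -5
M*h(6, -7) = -5*(3 + 6)² = -5*9² = -5*81 = -405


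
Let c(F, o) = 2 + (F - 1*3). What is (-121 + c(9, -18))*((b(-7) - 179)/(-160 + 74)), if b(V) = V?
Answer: -10509/43 ≈ -244.40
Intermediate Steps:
c(F, o) = -1 + F (c(F, o) = 2 + (F - 3) = 2 + (-3 + F) = -1 + F)
(-121 + c(9, -18))*((b(-7) - 179)/(-160 + 74)) = (-121 + (-1 + 9))*((-7 - 179)/(-160 + 74)) = (-121 + 8)*(-186/(-86)) = -(-21018)*(-1)/86 = -113*93/43 = -10509/43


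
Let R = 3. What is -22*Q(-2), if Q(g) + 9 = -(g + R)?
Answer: 220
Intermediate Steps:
Q(g) = -12 - g (Q(g) = -9 - (g + 3) = -9 - (3 + g) = -9 + (-3 - g) = -12 - g)
-22*Q(-2) = -22*(-12 - 1*(-2)) = -22*(-12 + 2) = -22*(-10) = 220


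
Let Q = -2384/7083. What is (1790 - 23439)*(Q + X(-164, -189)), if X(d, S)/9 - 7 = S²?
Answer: -49306689302368/7083 ≈ -6.9613e+9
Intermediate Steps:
X(d, S) = 63 + 9*S²
Q = -2384/7083 (Q = -2384*1/7083 = -2384/7083 ≈ -0.33658)
(1790 - 23439)*(Q + X(-164, -189)) = (1790 - 23439)*(-2384/7083 + (63 + 9*(-189)²)) = -21649*(-2384/7083 + (63 + 9*35721)) = -21649*(-2384/7083 + (63 + 321489)) = -21649*(-2384/7083 + 321552) = -21649*2277550432/7083 = -49306689302368/7083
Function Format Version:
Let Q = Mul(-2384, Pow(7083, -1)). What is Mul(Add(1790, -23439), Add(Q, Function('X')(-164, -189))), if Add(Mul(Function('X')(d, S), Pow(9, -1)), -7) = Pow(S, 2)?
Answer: Rational(-49306689302368, 7083) ≈ -6.9613e+9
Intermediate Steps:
Function('X')(d, S) = Add(63, Mul(9, Pow(S, 2)))
Q = Rational(-2384, 7083) (Q = Mul(-2384, Rational(1, 7083)) = Rational(-2384, 7083) ≈ -0.33658)
Mul(Add(1790, -23439), Add(Q, Function('X')(-164, -189))) = Mul(Add(1790, -23439), Add(Rational(-2384, 7083), Add(63, Mul(9, Pow(-189, 2))))) = Mul(-21649, Add(Rational(-2384, 7083), Add(63, Mul(9, 35721)))) = Mul(-21649, Add(Rational(-2384, 7083), Add(63, 321489))) = Mul(-21649, Add(Rational(-2384, 7083), 321552)) = Mul(-21649, Rational(2277550432, 7083)) = Rational(-49306689302368, 7083)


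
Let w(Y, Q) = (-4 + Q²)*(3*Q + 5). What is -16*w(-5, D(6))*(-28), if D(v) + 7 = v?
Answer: -2688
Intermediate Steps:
D(v) = -7 + v
w(Y, Q) = (-4 + Q²)*(5 + 3*Q)
-16*w(-5, D(6))*(-28) = -16*(-20 - 12*(-7 + 6) + 3*(-7 + 6)³ + 5*(-7 + 6)²)*(-28) = -16*(-20 - 12*(-1) + 3*(-1)³ + 5*(-1)²)*(-28) = -16*(-20 + 12 + 3*(-1) + 5*1)*(-28) = -16*(-20 + 12 - 3 + 5)*(-28) = -16*(-6)*(-28) = 96*(-28) = -2688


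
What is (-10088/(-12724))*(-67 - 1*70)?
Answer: -345514/3181 ≈ -108.62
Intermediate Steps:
(-10088/(-12724))*(-67 - 1*70) = (-10088*(-1/12724))*(-67 - 70) = (2522/3181)*(-137) = -345514/3181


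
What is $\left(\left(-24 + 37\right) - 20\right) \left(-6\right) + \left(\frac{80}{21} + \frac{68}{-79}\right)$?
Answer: $\frac{74570}{1659} \approx 44.949$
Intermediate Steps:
$\left(\left(-24 + 37\right) - 20\right) \left(-6\right) + \left(\frac{80}{21} + \frac{68}{-79}\right) = \left(13 - 20\right) \left(-6\right) + \left(80 \cdot \frac{1}{21} + 68 \left(- \frac{1}{79}\right)\right) = \left(-7\right) \left(-6\right) + \left(\frac{80}{21} - \frac{68}{79}\right) = 42 + \frac{4892}{1659} = \frac{74570}{1659}$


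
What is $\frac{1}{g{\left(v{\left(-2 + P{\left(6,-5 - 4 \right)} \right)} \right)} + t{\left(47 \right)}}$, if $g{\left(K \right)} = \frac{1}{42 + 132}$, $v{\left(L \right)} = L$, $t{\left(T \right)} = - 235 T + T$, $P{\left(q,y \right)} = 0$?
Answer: $- \frac{174}{1913651} \approx -9.0926 \cdot 10^{-5}$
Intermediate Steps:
$t{\left(T \right)} = - 234 T$
$g{\left(K \right)} = \frac{1}{174}$
$\frac{1}{g{\left(v{\left(-2 + P{\left(6,-5 - 4 \right)} \right)} \right)} + t{\left(47 \right)}} = \frac{1}{\frac{1}{174} - 10998} = \frac{1}{- \frac{1913651}{174}} = - \frac{174}{1913651}$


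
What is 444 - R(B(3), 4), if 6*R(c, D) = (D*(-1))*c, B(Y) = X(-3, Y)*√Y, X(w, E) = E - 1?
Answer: 444 + 4*√3/3 ≈ 446.31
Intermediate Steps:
X(w, E) = -1 + E
B(Y) = √Y*(-1 + Y) (B(Y) = (-1 + Y)*√Y = √Y*(-1 + Y))
R(c, D) = -D*c/6 (R(c, D) = ((D*(-1))*c)/6 = ((-D)*c)/6 = (-D*c)/6 = -D*c/6)
444 - R(B(3), 4) = 444 - (-1)*4*√3*(-1 + 3)/6 = 444 - (-1)*4*√3*2/6 = 444 - (-1)*4*2*√3/6 = 444 - (-4)*√3/3 = 444 + 4*√3/3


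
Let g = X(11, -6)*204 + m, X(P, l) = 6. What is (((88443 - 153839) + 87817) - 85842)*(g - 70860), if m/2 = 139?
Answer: 4398753718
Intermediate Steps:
m = 278 (m = 2*139 = 278)
g = 1502 (g = 6*204 + 278 = 1224 + 278 = 1502)
(((88443 - 153839) + 87817) - 85842)*(g - 70860) = (((88443 - 153839) + 87817) - 85842)*(1502 - 70860) = ((-65396 + 87817) - 85842)*(-69358) = (22421 - 85842)*(-69358) = -63421*(-69358) = 4398753718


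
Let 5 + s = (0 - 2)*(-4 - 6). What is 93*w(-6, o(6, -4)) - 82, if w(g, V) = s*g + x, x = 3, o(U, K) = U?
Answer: -8173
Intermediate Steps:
s = 15 (s = -5 + (0 - 2)*(-4 - 6) = -5 - 2*(-10) = -5 + 20 = 15)
w(g, V) = 3 + 15*g (w(g, V) = 15*g + 3 = 3 + 15*g)
93*w(-6, o(6, -4)) - 82 = 93*(3 + 15*(-6)) - 82 = 93*(3 - 90) - 82 = 93*(-87) - 82 = -8091 - 82 = -8173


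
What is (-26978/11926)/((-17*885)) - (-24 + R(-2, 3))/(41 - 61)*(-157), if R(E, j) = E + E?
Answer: 19719004522/89713335 ≈ 219.80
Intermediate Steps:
R(E, j) = 2*E
(-26978/11926)/((-17*885)) - (-24 + R(-2, 3))/(41 - 61)*(-157) = (-26978/11926)/((-17*885)) - (-24 + 2*(-2))/(41 - 61)*(-157) = -26978*1/11926/(-15045) - (-24 - 4)/(-20)*(-157) = -13489/5963*(-1/15045) - (-28*(-1/20))*(-157) = 13489/89713335 - 7*(-157)/5 = 13489/89713335 - 1*(-1099/5) = 13489/89713335 + 1099/5 = 19719004522/89713335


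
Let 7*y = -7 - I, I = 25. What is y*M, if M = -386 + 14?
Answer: 11904/7 ≈ 1700.6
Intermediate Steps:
M = -372
y = -32/7 (y = (-7 - 1*25)/7 = (-7 - 25)/7 = (⅐)*(-32) = -32/7 ≈ -4.5714)
y*M = -32/7*(-372) = 11904/7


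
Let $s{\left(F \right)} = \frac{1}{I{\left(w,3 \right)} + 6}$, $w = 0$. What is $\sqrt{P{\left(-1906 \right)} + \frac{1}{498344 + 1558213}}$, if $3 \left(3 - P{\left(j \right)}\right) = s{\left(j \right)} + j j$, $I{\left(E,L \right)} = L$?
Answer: $\frac{i \sqrt{46094327877955924839}}{6169671} \approx 1100.4 i$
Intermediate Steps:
$s{\left(F \right)} = \frac{1}{9}$ ($s{\left(F \right)} = \frac{1}{3 + 6} = \frac{1}{9}$)
$P{\left(j \right)} = \frac{80}{27} - \frac{j^{2}}{3}$ ($P{\left(j \right)} = 3 - \frac{\frac{1}{9} + j j}{3} = 3 - \frac{\frac{1}{9} + j^{2}}{3} = 3 - \left(\frac{1}{27} + \frac{j^{2}}{3}\right) = \frac{80}{27} - \frac{j^{2}}{3}$)
$\sqrt{P{\left(-1906 \right)} + \frac{1}{498344 + 1558213}} = \sqrt{\left(\frac{80}{27} - \frac{\left(-1906\right)^{2}}{3}\right) + \frac{1}{498344 + 1558213}} = \sqrt{\left(\frac{80}{27} - \frac{3632836}{3}\right) + \frac{1}{2056557}} = \sqrt{- \frac{32695444}{27} + \frac{1}{2056557}} = \sqrt{- \frac{22413348075427}{18509013}} = \frac{i \sqrt{46094327877955924839}}{6169671}$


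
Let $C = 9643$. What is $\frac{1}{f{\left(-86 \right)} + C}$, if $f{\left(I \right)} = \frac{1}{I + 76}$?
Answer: $\frac{10}{96429} \approx 0.0001037$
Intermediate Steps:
$f{\left(I \right)} = \frac{1}{76 + I}$
$\frac{1}{f{\left(-86 \right)} + C} = \frac{1}{\frac{1}{76 - 86} + 9643} = \frac{1}{\frac{1}{-10} + 9643} = \frac{1}{- \frac{1}{10} + 9643} = \frac{1}{\frac{96429}{10}} = \frac{10}{96429}$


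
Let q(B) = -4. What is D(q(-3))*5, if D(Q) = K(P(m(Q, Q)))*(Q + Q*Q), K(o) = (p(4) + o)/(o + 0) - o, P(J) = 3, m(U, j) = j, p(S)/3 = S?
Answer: 120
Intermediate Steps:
p(S) = 3*S
K(o) = -o + (12 + o)/o (K(o) = (3*4 + o)/(o + 0) - o = (12 + o)/o - o = -o + (12 + o)/o)
D(Q) = 2*Q + 2*Q**2 (D(Q) = (1 - 1*3 + 12/3)*(Q + Q*Q) = (1 - 3 + 12*(1/3))*(Q + Q**2) = (1 - 3 + 4)*(Q + Q**2) = 2*(Q + Q**2) = 2*Q + 2*Q**2)
D(q(-3))*5 = (2*(-4)*(1 - 4))*5 = (2*(-4)*(-3))*5 = 24*5 = 120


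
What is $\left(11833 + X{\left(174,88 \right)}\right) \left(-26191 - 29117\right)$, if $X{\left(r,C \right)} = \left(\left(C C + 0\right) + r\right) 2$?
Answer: $-1530317052$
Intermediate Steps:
$X{\left(r,C \right)} = 2 r + 2 C^{2}$ ($X{\left(r,C \right)} = \left(\left(C^{2} + 0\right) + r\right) 2 = \left(C^{2} + r\right) 2 = \left(r + C^{2}\right) 2 = 2 r + 2 C^{2}$)
$\left(11833 + X{\left(174,88 \right)}\right) \left(-26191 - 29117\right) = \left(11833 + \left(2 \cdot 174 + 2 \cdot 88^{2}\right)\right) \left(-26191 - 29117\right) = \left(11833 + \left(348 + 2 \cdot 7744\right)\right) \left(-55308\right) = \left(11833 + \left(348 + 15488\right)\right) \left(-55308\right) = \left(11833 + 15836\right) \left(-55308\right) = 27669 \left(-55308\right) = -1530317052$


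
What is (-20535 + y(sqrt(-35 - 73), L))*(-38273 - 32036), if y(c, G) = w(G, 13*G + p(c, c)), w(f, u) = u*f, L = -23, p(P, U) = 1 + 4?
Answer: 968365857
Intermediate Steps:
p(P, U) = 5
w(f, u) = f*u
y(c, G) = G*(5 + 13*G) (y(c, G) = G*(13*G + 5) = G*(5 + 13*G))
(-20535 + y(sqrt(-35 - 73), L))*(-38273 - 32036) = (-20535 - 23*(5 + 13*(-23)))*(-38273 - 32036) = (-20535 - 23*(5 - 299))*(-70309) = (-20535 - 23*(-294))*(-70309) = (-20535 + 6762)*(-70309) = -13773*(-70309) = 968365857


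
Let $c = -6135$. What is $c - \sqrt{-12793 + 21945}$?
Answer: $-6135 - 8 \sqrt{143} \approx -6230.7$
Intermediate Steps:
$c - \sqrt{-12793 + 21945} = -6135 - \sqrt{-12793 + 21945} = -6135 - \sqrt{9152} = -6135 - 8 \sqrt{143}$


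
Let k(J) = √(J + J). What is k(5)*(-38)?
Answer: -38*√10 ≈ -120.17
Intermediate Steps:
k(J) = √2*√J (k(J) = √(2*J) = √2*√J)
k(5)*(-38) = (√2*√5)*(-38) = √10*(-38) = -38*√10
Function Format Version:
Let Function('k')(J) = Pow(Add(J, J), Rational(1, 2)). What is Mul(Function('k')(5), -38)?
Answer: Mul(-38, Pow(10, Rational(1, 2))) ≈ -120.17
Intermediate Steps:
Function('k')(J) = Mul(Pow(2, Rational(1, 2)), Pow(J, Rational(1, 2))) (Function('k')(J) = Pow(Mul(2, J), Rational(1, 2)) = Mul(Pow(2, Rational(1, 2)), Pow(J, Rational(1, 2))))
Mul(Function('k')(5), -38) = Mul(Mul(Pow(2, Rational(1, 2)), Pow(5, Rational(1, 2))), -38) = Mul(Pow(10, Rational(1, 2)), -38) = Mul(-38, Pow(10, Rational(1, 2)))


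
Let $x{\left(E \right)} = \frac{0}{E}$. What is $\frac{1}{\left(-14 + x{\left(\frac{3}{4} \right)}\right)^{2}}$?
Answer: $\frac{1}{196} \approx 0.005102$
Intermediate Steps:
$x{\left(E \right)} = 0$
$\frac{1}{\left(-14 + x{\left(\frac{3}{4} \right)}\right)^{2}} = \frac{1}{\left(-14 + 0\right)^{2}} = \frac{1}{\left(-14\right)^{2}} = \frac{1}{196}$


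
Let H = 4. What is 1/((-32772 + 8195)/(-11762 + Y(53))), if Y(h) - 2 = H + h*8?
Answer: 11332/24577 ≈ 0.46108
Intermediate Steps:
Y(h) = 6 + 8*h (Y(h) = 2 + (4 + h*8) = 2 + (4 + 8*h) = 6 + 8*h)
1/((-32772 + 8195)/(-11762 + Y(53))) = 1/((-32772 + 8195)/(-11762 + (6 + 8*53))) = 1/(-24577/(-11762 + (6 + 424))) = 1/(-24577/(-11762 + 430)) = 1/(-24577/(-11332)) = 1/(-24577*(-1/11332)) = 1/(24577/11332) = 11332/24577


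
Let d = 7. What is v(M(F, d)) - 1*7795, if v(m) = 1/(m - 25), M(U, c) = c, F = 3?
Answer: -140311/18 ≈ -7795.1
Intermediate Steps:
v(m) = 1/(-25 + m)
v(M(F, d)) - 1*7795 = 1/(-25 + 7) - 1*7795 = 1/(-18) - 7795 = -1/18 - 7795 = -140311/18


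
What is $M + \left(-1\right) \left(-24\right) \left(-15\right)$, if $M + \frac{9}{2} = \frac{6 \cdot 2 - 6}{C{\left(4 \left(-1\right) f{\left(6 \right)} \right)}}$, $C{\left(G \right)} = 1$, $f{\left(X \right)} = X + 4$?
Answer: $- \frac{717}{2} \approx -358.5$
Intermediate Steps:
$f{\left(X \right)} = 4 + X$
$M = \frac{3}{2}$ ($M = - \frac{9}{2} + \frac{6 \cdot 2 - 6}{1} = - \frac{9}{2} + \left(12 - 6\right) 1 = - \frac{9}{2} + 6 \cdot 1 = - \frac{9}{2} + 6 = \frac{3}{2} \approx 1.5$)
$M + \left(-1\right) \left(-24\right) \left(-15\right) = \frac{3}{2} + \left(-1\right) \left(-24\right) \left(-15\right) = \frac{3}{2} + 24 \left(-15\right) = \frac{3}{2} - 360 = - \frac{717}{2}$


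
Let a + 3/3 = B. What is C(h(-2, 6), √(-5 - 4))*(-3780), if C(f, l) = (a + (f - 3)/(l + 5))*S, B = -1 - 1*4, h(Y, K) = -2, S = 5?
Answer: 2164050/17 - 141750*I/17 ≈ 1.273e+5 - 8338.2*I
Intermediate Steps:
B = -5 (B = -1 - 4 = -5)
a = -6 (a = -1 - 5 = -6)
C(f, l) = -30 + 5*(-3 + f)/(5 + l) (C(f, l) = (-6 + (f - 3)/(l + 5))*5 = (-6 + (-3 + f)/(5 + l))*5 = -30 + 5*(-3 + f)/(5 + l))
C(h(-2, 6), √(-5 - 4))*(-3780) = (5*(-33 - 2 - 6*√(-5 - 4))/(5 + √(-5 - 4)))*(-3780) = (5*(-33 - 2 - 18*I)/(5 + √(-9)))*(-3780) = (5*(-33 - 2 - 18*I)/(5 + 3*I))*(-3780) = (5*((5 - 3*I)/34)*(-33 - 2 - 18*I))*(-3780) = (5*((5 - 3*I)/34)*(-35 - 18*I))*(-3780) = (5*(-35 - 18*I)*(5 - 3*I)/34)*(-3780) = -9450*(-35 - 18*I)*(5 - 3*I)/17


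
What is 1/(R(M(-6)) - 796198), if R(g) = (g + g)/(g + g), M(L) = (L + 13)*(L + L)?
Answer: -1/796197 ≈ -1.2560e-6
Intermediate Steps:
M(L) = 2*L*(13 + L) (M(L) = (13 + L)*(2*L) = 2*L*(13 + L))
R(g) = 1 (R(g) = (2*g)/((2*g)) = (2*g)*(1/(2*g)) = 1)
1/(R(M(-6)) - 796198) = 1/(1 - 796198) = 1/(-796197) = -1/796197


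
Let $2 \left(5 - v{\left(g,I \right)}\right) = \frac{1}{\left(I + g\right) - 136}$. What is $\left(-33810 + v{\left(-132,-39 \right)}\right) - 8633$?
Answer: $- \frac{26056931}{614} \approx -42438.0$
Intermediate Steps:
$v{\left(g,I \right)} = 5 - \frac{1}{2 \left(-136 + I + g\right)}$ ($v{\left(g,I \right)} = 5 - \frac{1}{2 \left(\left(I + g\right) - 136\right)} = 5 - \frac{1}{2 \left(-136 + I + g\right)}$)
$\left(-33810 + v{\left(-132,-39 \right)}\right) - 8633 = \left(-33810 + \frac{- \frac{1361}{2} + 5 \left(-39\right) + 5 \left(-132\right)}{-136 - 39 - 132}\right) - 8633 = \left(-33810 + \frac{- \frac{1361}{2} - 195 - 660}{-307}\right) - 8633 = \left(-33810 - - \frac{3071}{614}\right) - 8633 = \left(-33810 + \frac{3071}{614}\right) - 8633 = - \frac{20756269}{614} - 8633 = - \frac{26056931}{614}$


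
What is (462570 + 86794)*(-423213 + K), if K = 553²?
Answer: -64497531056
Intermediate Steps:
K = 305809
(462570 + 86794)*(-423213 + K) = (462570 + 86794)*(-423213 + 305809) = 549364*(-117404) = -64497531056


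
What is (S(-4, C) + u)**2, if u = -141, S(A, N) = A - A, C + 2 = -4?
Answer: 19881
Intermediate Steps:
C = -6 (C = -2 - 4 = -6)
S(A, N) = 0
(S(-4, C) + u)**2 = (0 - 141)**2 = (-141)**2 = 19881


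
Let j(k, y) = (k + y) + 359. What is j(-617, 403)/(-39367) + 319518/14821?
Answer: 12576316061/583458307 ≈ 21.555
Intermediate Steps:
j(k, y) = 359 + k + y
j(-617, 403)/(-39367) + 319518/14821 = (359 - 617 + 403)/(-39367) + 319518/14821 = 145*(-1/39367) + 319518*(1/14821) = -145/39367 + 319518/14821 = 12576316061/583458307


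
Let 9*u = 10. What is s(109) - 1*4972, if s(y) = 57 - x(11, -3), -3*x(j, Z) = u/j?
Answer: -1459745/297 ≈ -4915.0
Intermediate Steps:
u = 10/9 (u = (1/9)*10 = 10/9 ≈ 1.1111)
x(j, Z) = -10/(27*j)
s(y) = 16939/297 (s(y) = 57 - (-10)/(27*11) = 57 - 1*(-10/297) = 57 + 10/297 = 16939/297)
s(109) - 1*4972 = 16939/297 - 1*4972 = 16939/297 - 4972 = -1459745/297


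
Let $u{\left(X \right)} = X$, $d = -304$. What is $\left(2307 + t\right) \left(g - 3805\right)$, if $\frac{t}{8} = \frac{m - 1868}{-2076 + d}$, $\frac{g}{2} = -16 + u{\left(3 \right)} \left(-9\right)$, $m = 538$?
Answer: $- \frac{152896845}{17} \approx -8.9939 \cdot 10^{6}$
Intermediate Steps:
$g = -86$ ($g = 2 \left(-16 + 3 \left(-9\right)\right) = 2 \left(-16 - 27\right) = 2 \left(-43\right) = -86$)
$t = \frac{76}{17}$ ($t = 8 \frac{538 - 1868}{-2076 - 304} = 8 \left(- \frac{1330}{-2380}\right) = 8 \left(\left(-1330\right) \left(- \frac{1}{2380}\right)\right) = 8 \cdot \frac{19}{34} = \frac{76}{17} \approx 4.4706$)
$\left(2307 + t\right) \left(g - 3805\right) = \left(2307 + \frac{76}{17}\right) \left(-86 - 3805\right) = \frac{39295}{17} \left(-3891\right) = - \frac{152896845}{17}$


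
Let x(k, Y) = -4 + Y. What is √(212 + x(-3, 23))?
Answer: √231 ≈ 15.199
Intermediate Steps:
√(212 + x(-3, 23)) = √(212 + (-4 + 23)) = √(212 + 19) = √231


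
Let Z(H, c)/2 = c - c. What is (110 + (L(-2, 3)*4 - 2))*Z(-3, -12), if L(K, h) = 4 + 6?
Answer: 0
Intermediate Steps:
L(K, h) = 10
Z(H, c) = 0 (Z(H, c) = 2*(c - c) = 2*0 = 0)
(110 + (L(-2, 3)*4 - 2))*Z(-3, -12) = (110 + (10*4 - 2))*0 = (110 + (40 - 2))*0 = (110 + 38)*0 = 148*0 = 0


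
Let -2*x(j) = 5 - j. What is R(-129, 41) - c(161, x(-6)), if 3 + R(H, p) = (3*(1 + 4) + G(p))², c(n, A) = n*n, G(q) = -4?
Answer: -25803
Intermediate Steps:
x(j) = -5/2 + j/2 (x(j) = -(5 - j)/2 = -5/2 + j/2)
c(n, A) = n²
R(H, p) = 118 (R(H, p) = -3 + (3*(1 + 4) - 4)² = -3 + (3*5 - 4)² = -3 + (15 - 4)² = -3 + 11² = -3 + 121 = 118)
R(-129, 41) - c(161, x(-6)) = 118 - 1*161² = 118 - 1*25921 = 118 - 25921 = -25803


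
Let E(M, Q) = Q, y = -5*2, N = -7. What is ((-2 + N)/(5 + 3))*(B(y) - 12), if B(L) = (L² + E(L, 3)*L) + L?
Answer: -54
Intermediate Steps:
y = -10
B(L) = L² + 4*L (B(L) = (L² + 3*L) + L = L² + 4*L)
((-2 + N)/(5 + 3))*(B(y) - 12) = ((-2 - 7)/(5 + 3))*(-10*(4 - 10) - 12) = (-9/8)*(-10*(-6) - 12) = (-9*⅛)*(60 - 12) = -9/8*48 = -54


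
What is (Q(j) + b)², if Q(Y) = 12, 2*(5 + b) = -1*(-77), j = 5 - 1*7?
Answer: 8281/4 ≈ 2070.3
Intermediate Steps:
j = -2 (j = 5 - 7 = -2)
b = 67/2 (b = -5 + (-1*(-77))/2 = -5 + (½)*77 = -5 + 77/2 = 67/2 ≈ 33.500)
(Q(j) + b)² = (12 + 67/2)² = (91/2)² = 8281/4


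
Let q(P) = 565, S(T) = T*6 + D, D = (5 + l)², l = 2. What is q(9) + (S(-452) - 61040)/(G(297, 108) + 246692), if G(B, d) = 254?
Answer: 139460787/246946 ≈ 564.74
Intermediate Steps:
D = 49 (D = (5 + 2)² = 7² = 49)
S(T) = 49 + 6*T (S(T) = T*6 + 49 = 6*T + 49 = 49 + 6*T)
q(9) + (S(-452) - 61040)/(G(297, 108) + 246692) = 565 + ((49 + 6*(-452)) - 61040)/(254 + 246692) = 565 + ((49 - 2712) - 61040)/246946 = 565 + (-2663 - 61040)*(1/246946) = 565 - 63703*1/246946 = 565 - 63703/246946 = 139460787/246946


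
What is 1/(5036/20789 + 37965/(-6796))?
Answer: -141282044/755029729 ≈ -0.18712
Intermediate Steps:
1/(5036/20789 + 37965/(-6796)) = 1/(5036*(1/20789) + 37965*(-1/6796)) = 1/(5036/20789 - 37965/6796) = 1/(-755029729/141282044) = -141282044/755029729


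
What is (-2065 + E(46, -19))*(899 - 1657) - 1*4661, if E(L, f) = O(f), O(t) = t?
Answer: 1575011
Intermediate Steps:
E(L, f) = f
(-2065 + E(46, -19))*(899 - 1657) - 1*4661 = (-2065 - 19)*(899 - 1657) - 1*4661 = -2084*(-758) - 4661 = 1579672 - 4661 = 1575011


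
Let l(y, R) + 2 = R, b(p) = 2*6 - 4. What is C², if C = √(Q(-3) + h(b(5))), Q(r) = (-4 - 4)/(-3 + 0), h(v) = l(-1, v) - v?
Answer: ⅔ ≈ 0.66667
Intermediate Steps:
b(p) = 8 (b(p) = 12 - 4 = 8)
l(y, R) = -2 + R
h(v) = -2 (h(v) = (-2 + v) - v = -2)
Q(r) = 8/3 (Q(r) = -8/(-3) = -8*(-⅓) = 8/3)
C = √6/3 (C = √(8/3 - 2) = √(⅔) = √6/3 ≈ 0.81650)
C² = (√6/3)² = ⅔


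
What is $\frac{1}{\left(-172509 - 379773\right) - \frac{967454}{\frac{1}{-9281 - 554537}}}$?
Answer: $\frac{1}{545467427090} \approx 1.8333 \cdot 10^{-12}$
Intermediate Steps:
$\frac{1}{\left(-172509 - 379773\right) - \frac{967454}{\frac{1}{-9281 - 554537}}} = \frac{1}{-552282 - \frac{967454}{\frac{1}{-563818}}} = \frac{1}{-552282 - \frac{967454}{- \frac{1}{563818}}} = \frac{1}{-552282 - -545467979372} = \frac{1}{-552282 + 545467979372} = \frac{1}{545467427090}$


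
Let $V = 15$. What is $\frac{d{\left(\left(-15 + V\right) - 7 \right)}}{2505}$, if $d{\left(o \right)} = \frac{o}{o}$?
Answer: $\frac{1}{2505} \approx 0.0003992$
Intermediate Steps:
$d{\left(o \right)} = 1$
$\frac{d{\left(\left(-15 + V\right) - 7 \right)}}{2505} = 1 \cdot \frac{1}{2505} = \frac{1}{2505}$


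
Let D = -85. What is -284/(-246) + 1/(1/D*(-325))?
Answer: 11321/7995 ≈ 1.4160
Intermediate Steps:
-284/(-246) + 1/(1/D*(-325)) = -284/(-246) + 1/(1/(-85)*(-325)) = -284*(-1/246) - 1/325/(-1/85) = 142/123 - 85*(-1/325) = 142/123 + 17/65 = 11321/7995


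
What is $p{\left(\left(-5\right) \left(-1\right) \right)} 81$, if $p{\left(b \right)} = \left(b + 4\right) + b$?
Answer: $1134$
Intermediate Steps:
$p{\left(b \right)} = 4 + 2 b$ ($p{\left(b \right)} = \left(4 + b\right) + b = 4 + 2 b$)
$p{\left(\left(-5\right) \left(-1\right) \right)} 81 = \left(4 + 2 \left(\left(-5\right) \left(-1\right)\right)\right) 81 = \left(4 + 2 \cdot 5\right) 81 = \left(4 + 10\right) 81 = 14 \cdot 81 = 1134$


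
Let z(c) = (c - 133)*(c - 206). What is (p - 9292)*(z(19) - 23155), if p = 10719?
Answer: -2621399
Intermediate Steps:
z(c) = (-206 + c)*(-133 + c) (z(c) = (-133 + c)*(-206 + c) = (-206 + c)*(-133 + c))
(p - 9292)*(z(19) - 23155) = (10719 - 9292)*((27398 + 19² - 339*19) - 23155) = 1427*((27398 + 361 - 6441) - 23155) = 1427*(21318 - 23155) = 1427*(-1837) = -2621399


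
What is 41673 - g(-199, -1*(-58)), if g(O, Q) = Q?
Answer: 41615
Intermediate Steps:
41673 - g(-199, -1*(-58)) = 41673 - (-1)*(-58) = 41673 - 1*58 = 41673 - 58 = 41615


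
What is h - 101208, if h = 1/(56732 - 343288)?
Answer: -29001759649/286556 ≈ -1.0121e+5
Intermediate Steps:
h = -1/286556 (h = 1/(-286556) = -1/286556 ≈ -3.4897e-6)
h - 101208 = -1/286556 - 101208 = -29001759649/286556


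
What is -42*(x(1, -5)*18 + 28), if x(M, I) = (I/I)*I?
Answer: 2604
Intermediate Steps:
x(M, I) = I (x(M, I) = 1*I = I)
-42*(x(1, -5)*18 + 28) = -42*(-5*18 + 28) = -42*(-90 + 28) = -42*(-62) = 2604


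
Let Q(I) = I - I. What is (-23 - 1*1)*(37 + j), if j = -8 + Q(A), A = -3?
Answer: -696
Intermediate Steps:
Q(I) = 0
j = -8 (j = -8 + 0 = -8)
(-23 - 1*1)*(37 + j) = (-23 - 1*1)*(37 - 8) = (-23 - 1)*29 = -24*29 = -696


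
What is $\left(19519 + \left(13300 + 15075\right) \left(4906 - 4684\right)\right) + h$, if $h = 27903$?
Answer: $6346672$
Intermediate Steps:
$\left(19519 + \left(13300 + 15075\right) \left(4906 - 4684\right)\right) + h = \left(19519 + \left(13300 + 15075\right) \left(4906 - 4684\right)\right) + 27903 = \left(19519 + 28375 \cdot 222\right) + 27903 = \left(19519 + 6299250\right) + 27903 = 6318769 + 27903 = 6346672$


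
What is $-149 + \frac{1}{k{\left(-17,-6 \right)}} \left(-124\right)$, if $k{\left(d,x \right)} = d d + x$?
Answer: $- \frac{42291}{283} \approx -149.44$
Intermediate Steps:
$k{\left(d,x \right)} = x + d^{2}$ ($k{\left(d,x \right)} = d^{2} + x = x + d^{2}$)
$-149 + \frac{1}{k{\left(-17,-6 \right)}} \left(-124\right) = -149 + \frac{1}{-6 + \left(-17\right)^{2}} \left(-124\right) = -149 + \frac{1}{-6 + 289} \left(-124\right) = -149 + \frac{1}{283} \left(-124\right) = -149 - \frac{124}{283} = - \frac{42291}{283}$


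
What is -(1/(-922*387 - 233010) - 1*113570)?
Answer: 66986311681/589824 ≈ 1.1357e+5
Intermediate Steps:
-(1/(-922*387 - 233010) - 1*113570) = -(1/(-356814 - 233010) - 113570) = -(1/(-589824) - 113570) = -(-1/589824 - 113570) = -1*(-66986311681/589824) = 66986311681/589824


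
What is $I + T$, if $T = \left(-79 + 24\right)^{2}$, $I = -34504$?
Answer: $-31479$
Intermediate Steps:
$T = 3025$ ($T = \left(-55\right)^{2} = 3025$)
$I + T = -34504 + 3025 = -31479$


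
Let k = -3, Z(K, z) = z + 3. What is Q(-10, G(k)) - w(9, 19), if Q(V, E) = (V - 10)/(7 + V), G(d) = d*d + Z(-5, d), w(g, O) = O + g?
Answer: -64/3 ≈ -21.333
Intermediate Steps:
Z(K, z) = 3 + z
G(d) = 3 + d + d² (G(d) = d*d + (3 + d) = d² + (3 + d) = 3 + d + d²)
Q(V, E) = (-10 + V)/(7 + V)
Q(-10, G(k)) - w(9, 19) = (-10 - 10)/(7 - 10) - (19 + 9) = -20/(-3) - 1*28 = -⅓*(-20) - 28 = 20/3 - 28 = -64/3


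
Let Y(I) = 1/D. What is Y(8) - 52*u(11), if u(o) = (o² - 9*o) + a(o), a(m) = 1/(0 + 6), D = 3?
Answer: -3457/3 ≈ -1152.3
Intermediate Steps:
a(m) = ⅙ (a(m) = 1/6 = ⅙)
Y(I) = ⅓ (Y(I) = 1/3 = ⅓)
u(o) = ⅙ + o² - 9*o (u(o) = (o² - 9*o) + ⅙ = ⅙ + o² - 9*o)
Y(8) - 52*u(11) = ⅓ - 52*(⅙ + 11² - 9*11) = ⅓ - 52*(⅙ + 121 - 99) = ⅓ - 52*133/6 = ⅓ - 3458/3 = -3457/3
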